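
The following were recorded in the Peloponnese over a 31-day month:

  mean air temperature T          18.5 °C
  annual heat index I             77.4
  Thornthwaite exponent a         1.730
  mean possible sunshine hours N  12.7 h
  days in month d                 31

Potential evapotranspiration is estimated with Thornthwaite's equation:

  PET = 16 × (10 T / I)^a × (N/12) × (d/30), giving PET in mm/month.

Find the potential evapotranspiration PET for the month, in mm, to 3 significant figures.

79.0 mm

10T/I = 10 × 18.5 / 77.4 = 2.3902
(10T/I)^a = 2.3902^1.730 = 4.5153
Uncorrected PET = 16 × 4.5153 = 72.245 mm
Correction = (N/12)(d/30) = (12.7/12)(31/30) = 1.0936
PET = 72.245 × 1.0936 = 79.007 mm/month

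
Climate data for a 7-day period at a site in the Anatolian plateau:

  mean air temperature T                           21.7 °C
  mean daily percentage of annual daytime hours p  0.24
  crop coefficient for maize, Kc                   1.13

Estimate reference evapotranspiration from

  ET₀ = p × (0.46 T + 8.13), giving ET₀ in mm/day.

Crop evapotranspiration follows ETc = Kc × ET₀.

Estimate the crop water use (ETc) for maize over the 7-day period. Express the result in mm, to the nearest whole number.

34 mm

ET₀ = 0.24 × (0.46 × 21.7 + 8.13) = 0.24 × 18.112 = 4.3469 mm/d
ETc = Kc × ET₀ = 1.13 × 4.3469 = 4.9120 mm/d
Over 7 days: 4.9120 × 7 = 34.384 mm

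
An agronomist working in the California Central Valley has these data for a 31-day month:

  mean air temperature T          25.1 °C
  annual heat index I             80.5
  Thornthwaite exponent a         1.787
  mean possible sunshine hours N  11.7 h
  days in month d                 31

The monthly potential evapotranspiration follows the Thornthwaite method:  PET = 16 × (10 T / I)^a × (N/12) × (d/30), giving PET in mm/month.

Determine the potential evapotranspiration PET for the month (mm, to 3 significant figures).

123 mm

10T/I = 10 × 25.1 / 80.5 = 3.1180
(10T/I)^a = 3.1180^1.787 = 7.6306
Uncorrected PET = 16 × 7.6306 = 122.090 mm
Correction = (N/12)(d/30) = (11.7/12)(31/30) = 1.0075
PET = 122.090 × 1.0075 = 123.006 mm/month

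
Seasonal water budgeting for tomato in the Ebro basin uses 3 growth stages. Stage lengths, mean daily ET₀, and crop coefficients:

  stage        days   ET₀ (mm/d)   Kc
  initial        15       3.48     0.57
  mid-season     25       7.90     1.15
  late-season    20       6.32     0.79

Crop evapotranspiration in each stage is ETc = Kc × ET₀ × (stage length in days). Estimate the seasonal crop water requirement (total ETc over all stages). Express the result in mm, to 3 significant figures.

357 mm

initial: 0.57 × 3.48 × 15 = 29.75 mm
mid-season: 1.15 × 7.90 × 25 = 227.13 mm
late-season: 0.79 × 6.32 × 20 = 99.86 mm
Seasonal total = 356.74 mm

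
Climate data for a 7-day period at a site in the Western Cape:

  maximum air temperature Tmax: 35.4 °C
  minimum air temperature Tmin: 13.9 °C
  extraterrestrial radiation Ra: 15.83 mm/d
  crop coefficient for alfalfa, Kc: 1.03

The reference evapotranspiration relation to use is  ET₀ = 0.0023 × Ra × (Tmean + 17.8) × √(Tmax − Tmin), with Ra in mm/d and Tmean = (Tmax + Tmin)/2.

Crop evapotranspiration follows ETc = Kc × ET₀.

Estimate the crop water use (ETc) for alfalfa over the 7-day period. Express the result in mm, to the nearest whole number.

Tmean = (35.4 + 13.9)/2 = 24.65 °C
ET₀ = 0.0023 × 15.83 × (24.65 + 17.8) × √21.5 = 0.0023 × 15.83 × 42.45 × 4.6368 = 7.1665 mm/d
ETc = Kc × ET₀ = 1.03 × 7.1665 = 7.3815 mm/d
Over 7 days: 7.3815 × 7 = 51.671 mm

52 mm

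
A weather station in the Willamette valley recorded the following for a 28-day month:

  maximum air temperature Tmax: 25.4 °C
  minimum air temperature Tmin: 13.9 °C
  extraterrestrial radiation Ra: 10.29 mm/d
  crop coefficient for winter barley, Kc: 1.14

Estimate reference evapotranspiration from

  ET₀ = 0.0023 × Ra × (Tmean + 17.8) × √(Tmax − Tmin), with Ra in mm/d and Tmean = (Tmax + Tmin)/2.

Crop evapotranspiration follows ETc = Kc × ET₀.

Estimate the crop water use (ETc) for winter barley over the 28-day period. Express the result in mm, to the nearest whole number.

96 mm

Tmean = (25.4 + 13.9)/2 = 19.65 °C
ET₀ = 0.0023 × 10.29 × (19.65 + 17.8) × √11.5 = 0.0023 × 10.29 × 37.45 × 3.3912 = 3.0057 mm/d
ETc = Kc × ET₀ = 1.14 × 3.0057 = 3.4265 mm/d
Over 28 days: 3.4265 × 28 = 95.942 mm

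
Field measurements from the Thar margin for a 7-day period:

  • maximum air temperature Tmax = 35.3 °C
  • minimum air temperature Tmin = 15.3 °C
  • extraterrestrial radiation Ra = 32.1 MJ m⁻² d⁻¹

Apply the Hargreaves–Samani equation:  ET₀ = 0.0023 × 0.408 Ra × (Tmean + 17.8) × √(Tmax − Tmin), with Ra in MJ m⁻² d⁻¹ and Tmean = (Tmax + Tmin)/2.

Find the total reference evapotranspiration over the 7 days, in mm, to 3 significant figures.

40.6 mm

Tmean = (35.3 + 15.3)/2 = 25.30 °C
0.408 Ra = 0.408 × 32.1 = 13.0968 mm/d equivalent
ET₀ = 0.0023 × 13.0968 × (25.30 + 17.8) × √20.0 = 0.0023 × 13.0968 × 43.10 × 4.4721 = 5.8061 mm/d
Over 7 days: 5.8061 × 7 = 40.643 mm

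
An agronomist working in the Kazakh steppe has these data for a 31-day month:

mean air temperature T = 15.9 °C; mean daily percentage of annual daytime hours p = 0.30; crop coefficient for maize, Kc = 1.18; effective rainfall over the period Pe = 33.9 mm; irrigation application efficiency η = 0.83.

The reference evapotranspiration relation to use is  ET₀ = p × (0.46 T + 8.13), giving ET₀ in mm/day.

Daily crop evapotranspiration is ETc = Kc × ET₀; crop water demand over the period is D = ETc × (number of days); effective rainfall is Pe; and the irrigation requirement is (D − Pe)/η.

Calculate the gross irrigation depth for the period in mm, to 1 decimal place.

163.4 mm

ET₀ = 0.30 × (0.46 × 15.9 + 8.13) = 0.30 × 15.444 = 4.6332 mm/d
ETc = Kc × ET₀ = 1.18 × 4.6332 = 5.4672 mm/d
Crop demand D = ETc × 31 d = 5.4672 × 31 = 169.483 mm
D − Pe = 169.483 − 33.9 = 135.583 mm
Gross irrigation = 135.583 / 0.83 = 163.353 mm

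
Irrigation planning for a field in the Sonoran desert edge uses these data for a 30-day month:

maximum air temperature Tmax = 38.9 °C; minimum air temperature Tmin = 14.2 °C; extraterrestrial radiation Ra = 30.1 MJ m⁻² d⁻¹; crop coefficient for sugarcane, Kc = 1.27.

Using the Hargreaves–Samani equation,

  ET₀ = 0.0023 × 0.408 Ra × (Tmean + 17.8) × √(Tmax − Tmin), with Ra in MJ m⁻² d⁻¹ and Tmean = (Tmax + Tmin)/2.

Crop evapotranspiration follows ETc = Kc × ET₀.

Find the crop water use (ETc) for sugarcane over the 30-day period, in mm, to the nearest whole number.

Tmean = (38.9 + 14.2)/2 = 26.55 °C
0.408 Ra = 0.408 × 30.1 = 12.2808 mm/d equivalent
ET₀ = 0.0023 × 12.2808 × (26.55 + 17.8) × √24.7 = 0.0023 × 12.2808 × 44.35 × 4.9699 = 6.2258 mm/d
ETc = Kc × ET₀ = 1.27 × 6.2258 = 7.9068 mm/d
Over 30 days: 7.9068 × 30 = 237.204 mm

237 mm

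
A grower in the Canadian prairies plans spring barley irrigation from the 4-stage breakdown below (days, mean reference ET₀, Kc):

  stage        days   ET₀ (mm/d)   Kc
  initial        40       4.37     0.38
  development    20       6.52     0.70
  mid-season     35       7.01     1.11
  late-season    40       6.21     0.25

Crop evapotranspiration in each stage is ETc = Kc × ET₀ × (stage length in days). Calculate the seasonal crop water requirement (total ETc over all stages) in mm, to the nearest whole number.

initial: 0.38 × 4.37 × 40 = 66.42 mm
development: 0.70 × 6.52 × 20 = 91.28 mm
mid-season: 1.11 × 7.01 × 35 = 272.34 mm
late-season: 0.25 × 6.21 × 40 = 62.10 mm
Seasonal total = 492.14 mm

492 mm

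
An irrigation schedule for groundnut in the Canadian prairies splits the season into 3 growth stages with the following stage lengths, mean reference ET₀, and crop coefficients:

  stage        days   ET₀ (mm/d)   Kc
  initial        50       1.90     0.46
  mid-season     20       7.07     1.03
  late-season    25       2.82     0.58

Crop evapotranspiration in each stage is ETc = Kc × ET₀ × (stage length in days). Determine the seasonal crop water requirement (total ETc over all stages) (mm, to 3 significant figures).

initial: 0.46 × 1.90 × 50 = 43.70 mm
mid-season: 1.03 × 7.07 × 20 = 145.64 mm
late-season: 0.58 × 2.82 × 25 = 40.89 mm
Seasonal total = 230.23 mm

230 mm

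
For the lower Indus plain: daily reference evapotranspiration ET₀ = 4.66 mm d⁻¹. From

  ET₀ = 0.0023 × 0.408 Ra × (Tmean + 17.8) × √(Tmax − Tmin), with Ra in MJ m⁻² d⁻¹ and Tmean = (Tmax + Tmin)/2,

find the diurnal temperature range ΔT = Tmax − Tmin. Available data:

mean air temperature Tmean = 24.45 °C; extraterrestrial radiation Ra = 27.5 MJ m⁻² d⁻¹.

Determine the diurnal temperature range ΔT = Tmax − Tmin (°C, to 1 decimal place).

√ΔT = ET₀ / [0.0023 × 0.408 × Ra × (Tmean+17.8)] = 4.66 / (0.0023 × 11.2200 × 42.25) = 4.2740
ΔT = 4.2740² = 18.267 °C

18.3 °C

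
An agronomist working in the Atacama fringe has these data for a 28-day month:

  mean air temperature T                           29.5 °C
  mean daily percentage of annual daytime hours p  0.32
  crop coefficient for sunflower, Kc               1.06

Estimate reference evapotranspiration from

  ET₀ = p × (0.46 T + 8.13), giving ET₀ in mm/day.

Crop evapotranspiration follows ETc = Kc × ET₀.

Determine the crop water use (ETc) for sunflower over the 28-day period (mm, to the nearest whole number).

206 mm

ET₀ = 0.32 × (0.46 × 29.5 + 8.13) = 0.32 × 21.700 = 6.9440 mm/d
ETc = Kc × ET₀ = 1.06 × 6.9440 = 7.3606 mm/d
Over 28 days: 7.3606 × 28 = 206.097 mm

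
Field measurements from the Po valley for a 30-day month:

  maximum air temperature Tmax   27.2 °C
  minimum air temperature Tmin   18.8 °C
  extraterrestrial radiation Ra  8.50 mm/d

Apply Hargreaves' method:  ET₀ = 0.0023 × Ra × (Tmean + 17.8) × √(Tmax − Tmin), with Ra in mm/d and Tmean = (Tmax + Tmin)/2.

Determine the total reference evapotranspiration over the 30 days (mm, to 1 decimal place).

69.4 mm

Tmean = (27.2 + 18.8)/2 = 23.00 °C
ET₀ = 0.0023 × 8.50 × (23.00 + 17.8) × √8.4 = 0.0023 × 8.50 × 40.80 × 2.8983 = 2.3118 mm/d
Over 30 days: 2.3118 × 30 = 69.354 mm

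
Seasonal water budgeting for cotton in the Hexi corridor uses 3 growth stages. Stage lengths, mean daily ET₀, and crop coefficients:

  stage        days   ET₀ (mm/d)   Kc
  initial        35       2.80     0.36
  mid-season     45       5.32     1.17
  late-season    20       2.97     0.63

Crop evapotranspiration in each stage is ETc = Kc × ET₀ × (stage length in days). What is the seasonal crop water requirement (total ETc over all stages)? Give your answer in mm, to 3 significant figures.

353 mm

initial: 0.36 × 2.80 × 35 = 35.28 mm
mid-season: 1.17 × 5.32 × 45 = 280.10 mm
late-season: 0.63 × 2.97 × 20 = 37.42 mm
Seasonal total = 352.80 mm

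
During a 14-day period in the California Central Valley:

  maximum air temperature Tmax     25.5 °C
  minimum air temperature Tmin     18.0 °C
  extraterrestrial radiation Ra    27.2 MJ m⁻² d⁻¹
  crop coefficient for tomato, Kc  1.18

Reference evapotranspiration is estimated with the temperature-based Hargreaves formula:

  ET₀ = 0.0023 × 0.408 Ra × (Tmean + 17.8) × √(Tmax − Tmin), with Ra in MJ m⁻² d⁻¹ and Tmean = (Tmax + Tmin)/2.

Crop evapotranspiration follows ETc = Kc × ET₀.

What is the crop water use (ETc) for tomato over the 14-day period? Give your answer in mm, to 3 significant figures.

45.7 mm

Tmean = (25.5 + 18.0)/2 = 21.75 °C
0.408 Ra = 0.408 × 27.2 = 11.0976 mm/d equivalent
ET₀ = 0.0023 × 11.0976 × (21.75 + 17.8) × √7.5 = 0.0023 × 11.0976 × 39.55 × 2.7386 = 2.7646 mm/d
ETc = Kc × ET₀ = 1.18 × 2.7646 = 3.2622 mm/d
Over 14 days: 3.2622 × 14 = 45.671 mm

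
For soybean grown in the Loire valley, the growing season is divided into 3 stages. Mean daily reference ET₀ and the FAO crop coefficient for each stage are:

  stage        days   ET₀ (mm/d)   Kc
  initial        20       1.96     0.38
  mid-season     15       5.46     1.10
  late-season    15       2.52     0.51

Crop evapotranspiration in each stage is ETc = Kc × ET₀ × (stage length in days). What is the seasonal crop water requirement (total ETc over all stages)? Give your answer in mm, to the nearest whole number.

124 mm

initial: 0.38 × 1.96 × 20 = 14.90 mm
mid-season: 1.10 × 5.46 × 15 = 90.09 mm
late-season: 0.51 × 2.52 × 15 = 19.28 mm
Seasonal total = 124.27 mm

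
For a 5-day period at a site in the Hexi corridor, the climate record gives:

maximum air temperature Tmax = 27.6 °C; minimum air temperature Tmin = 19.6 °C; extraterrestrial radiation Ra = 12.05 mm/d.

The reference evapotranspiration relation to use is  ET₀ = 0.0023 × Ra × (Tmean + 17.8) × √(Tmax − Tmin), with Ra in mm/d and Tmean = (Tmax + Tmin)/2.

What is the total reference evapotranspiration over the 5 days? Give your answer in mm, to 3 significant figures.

16.2 mm

Tmean = (27.6 + 19.6)/2 = 23.60 °C
ET₀ = 0.0023 × 12.05 × (23.60 + 17.8) × √8.0 = 0.0023 × 12.05 × 41.40 × 2.8284 = 3.2453 mm/d
Over 5 days: 3.2453 × 5 = 16.227 mm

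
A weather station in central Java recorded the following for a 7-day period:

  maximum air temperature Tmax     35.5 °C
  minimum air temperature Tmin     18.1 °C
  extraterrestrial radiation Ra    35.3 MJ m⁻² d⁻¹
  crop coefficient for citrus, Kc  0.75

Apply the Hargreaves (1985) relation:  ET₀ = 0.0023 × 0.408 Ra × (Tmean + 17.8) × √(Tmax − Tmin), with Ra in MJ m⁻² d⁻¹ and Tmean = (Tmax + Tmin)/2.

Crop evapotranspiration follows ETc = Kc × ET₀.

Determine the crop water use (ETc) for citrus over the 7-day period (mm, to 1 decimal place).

32.4 mm

Tmean = (35.5 + 18.1)/2 = 26.80 °C
0.408 Ra = 0.408 × 35.3 = 14.4024 mm/d equivalent
ET₀ = 0.0023 × 14.4024 × (26.80 + 17.8) × √17.4 = 0.0023 × 14.4024 × 44.60 × 4.1713 = 6.1627 mm/d
ETc = Kc × ET₀ = 0.75 × 6.1627 = 4.6220 mm/d
Over 7 days: 4.6220 × 7 = 32.354 mm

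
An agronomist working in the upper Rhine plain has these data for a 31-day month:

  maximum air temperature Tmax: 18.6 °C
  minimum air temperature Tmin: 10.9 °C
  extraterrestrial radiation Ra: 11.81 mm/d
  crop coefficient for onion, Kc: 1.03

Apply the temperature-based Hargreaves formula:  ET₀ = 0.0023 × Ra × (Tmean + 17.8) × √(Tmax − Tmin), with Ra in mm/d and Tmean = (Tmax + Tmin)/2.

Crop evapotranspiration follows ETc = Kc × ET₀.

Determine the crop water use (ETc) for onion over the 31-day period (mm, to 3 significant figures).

78.3 mm

Tmean = (18.6 + 10.9)/2 = 14.75 °C
ET₀ = 0.0023 × 11.81 × (14.75 + 17.8) × √7.7 = 0.0023 × 11.81 × 32.55 × 2.7749 = 2.4534 mm/d
ETc = Kc × ET₀ = 1.03 × 2.4534 = 2.5270 mm/d
Over 31 days: 2.5270 × 31 = 78.337 mm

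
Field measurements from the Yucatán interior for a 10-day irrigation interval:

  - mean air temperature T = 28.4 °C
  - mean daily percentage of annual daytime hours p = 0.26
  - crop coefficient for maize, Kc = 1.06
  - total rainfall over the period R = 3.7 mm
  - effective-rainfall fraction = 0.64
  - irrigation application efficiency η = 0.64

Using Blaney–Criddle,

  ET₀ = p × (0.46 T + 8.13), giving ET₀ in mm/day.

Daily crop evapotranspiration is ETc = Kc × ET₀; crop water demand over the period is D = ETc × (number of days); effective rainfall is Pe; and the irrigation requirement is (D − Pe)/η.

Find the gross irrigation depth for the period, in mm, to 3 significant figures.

87.6 mm

ET₀ = 0.26 × (0.46 × 28.4 + 8.13) = 0.26 × 21.194 = 5.5104 mm/d
ETc = Kc × ET₀ = 1.06 × 5.5104 = 5.8410 mm/d
Crop demand D = ETc × 10 d = 5.8410 × 10 = 58.410 mm
Pe = 0.64 × 3.7 = 2.368 mm
D − Pe = 58.410 − 2.368 = 56.042 mm
Gross irrigation = 56.042 / 0.64 = 87.566 mm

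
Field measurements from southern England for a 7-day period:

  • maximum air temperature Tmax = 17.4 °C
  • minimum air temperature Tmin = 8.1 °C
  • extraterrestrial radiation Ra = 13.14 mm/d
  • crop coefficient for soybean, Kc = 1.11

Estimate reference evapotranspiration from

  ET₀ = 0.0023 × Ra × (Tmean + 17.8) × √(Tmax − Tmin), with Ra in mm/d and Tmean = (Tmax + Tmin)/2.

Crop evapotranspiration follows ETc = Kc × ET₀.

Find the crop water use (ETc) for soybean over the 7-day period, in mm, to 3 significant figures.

Tmean = (17.4 + 8.1)/2 = 12.75 °C
ET₀ = 0.0023 × 13.14 × (12.75 + 17.8) × √9.3 = 0.0023 × 13.14 × 30.55 × 3.0496 = 2.8156 mm/d
ETc = Kc × ET₀ = 1.11 × 2.8156 = 3.1253 mm/d
Over 7 days: 3.1253 × 7 = 21.877 mm

21.9 mm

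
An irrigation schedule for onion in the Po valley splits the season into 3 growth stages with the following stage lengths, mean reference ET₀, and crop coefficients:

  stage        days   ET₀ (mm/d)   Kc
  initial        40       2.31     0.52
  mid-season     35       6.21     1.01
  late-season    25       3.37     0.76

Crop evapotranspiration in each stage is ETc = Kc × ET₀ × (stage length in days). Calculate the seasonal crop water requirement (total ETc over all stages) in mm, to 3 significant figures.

initial: 0.52 × 2.31 × 40 = 48.05 mm
mid-season: 1.01 × 6.21 × 35 = 219.52 mm
late-season: 0.76 × 3.37 × 25 = 64.03 mm
Seasonal total = 331.60 mm

332 mm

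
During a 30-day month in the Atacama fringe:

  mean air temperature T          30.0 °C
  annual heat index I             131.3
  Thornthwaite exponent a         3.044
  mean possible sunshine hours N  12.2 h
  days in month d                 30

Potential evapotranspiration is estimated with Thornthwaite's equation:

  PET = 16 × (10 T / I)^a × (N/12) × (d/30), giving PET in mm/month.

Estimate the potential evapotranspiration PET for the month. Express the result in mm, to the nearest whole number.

201 mm

10T/I = 10 × 30.0 / 131.3 = 2.2848
(10T/I)^a = 2.2848^3.044 = 12.3690
Uncorrected PET = 16 × 12.3690 = 197.904 mm
Correction = (N/12)(d/30) = (12.2/12)(30/30) = 1.0167
PET = 197.904 × 1.0167 = 201.209 mm/month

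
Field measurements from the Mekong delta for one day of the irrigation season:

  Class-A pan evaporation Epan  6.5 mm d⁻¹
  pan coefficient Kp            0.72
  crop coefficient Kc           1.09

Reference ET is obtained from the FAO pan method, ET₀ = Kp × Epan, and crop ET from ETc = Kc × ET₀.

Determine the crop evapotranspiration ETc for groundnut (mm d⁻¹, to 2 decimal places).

5.10 mm d⁻¹

ET₀ = 0.72 × 6.5 = 4.6800 mm/d
ETc = Kc × ET₀ = 1.09 × 4.6800 = 5.1012 mm/d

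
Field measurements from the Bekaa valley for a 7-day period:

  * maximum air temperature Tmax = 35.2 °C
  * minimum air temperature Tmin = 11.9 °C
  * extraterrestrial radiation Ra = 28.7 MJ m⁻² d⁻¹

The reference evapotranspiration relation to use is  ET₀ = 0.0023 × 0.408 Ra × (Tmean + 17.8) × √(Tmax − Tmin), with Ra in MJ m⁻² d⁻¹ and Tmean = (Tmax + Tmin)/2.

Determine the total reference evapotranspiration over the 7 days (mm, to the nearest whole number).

Tmean = (35.2 + 11.9)/2 = 23.55 °C
0.408 Ra = 0.408 × 28.7 = 11.7096 mm/d equivalent
ET₀ = 0.0023 × 11.7096 × (23.55 + 17.8) × √23.3 = 0.0023 × 11.7096 × 41.35 × 4.8270 = 5.3755 mm/d
Over 7 days: 5.3755 × 7 = 37.629 mm

38 mm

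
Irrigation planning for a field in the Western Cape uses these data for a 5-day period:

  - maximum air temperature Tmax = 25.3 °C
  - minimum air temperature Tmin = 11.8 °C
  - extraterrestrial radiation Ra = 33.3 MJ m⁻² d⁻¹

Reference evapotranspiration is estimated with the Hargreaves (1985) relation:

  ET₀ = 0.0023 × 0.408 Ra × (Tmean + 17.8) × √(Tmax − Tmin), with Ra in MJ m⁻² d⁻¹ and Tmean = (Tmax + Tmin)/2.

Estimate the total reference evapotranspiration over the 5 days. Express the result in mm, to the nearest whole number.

Tmean = (25.3 + 11.8)/2 = 18.55 °C
0.408 Ra = 0.408 × 33.3 = 13.5864 mm/d equivalent
ET₀ = 0.0023 × 13.5864 × (18.55 + 17.8) × √13.5 = 0.0023 × 13.5864 × 36.35 × 3.6742 = 4.1735 mm/d
Over 5 days: 4.1735 × 5 = 20.868 mm

21 mm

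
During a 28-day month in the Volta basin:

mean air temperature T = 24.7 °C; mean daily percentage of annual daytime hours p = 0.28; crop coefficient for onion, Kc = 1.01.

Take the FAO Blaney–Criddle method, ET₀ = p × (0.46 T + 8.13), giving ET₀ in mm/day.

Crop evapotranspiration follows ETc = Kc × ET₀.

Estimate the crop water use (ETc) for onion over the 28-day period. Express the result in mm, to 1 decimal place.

154.3 mm

ET₀ = 0.28 × (0.46 × 24.7 + 8.13) = 0.28 × 19.492 = 5.4578 mm/d
ETc = Kc × ET₀ = 1.01 × 5.4578 = 5.5124 mm/d
Over 28 days: 5.5124 × 28 = 154.347 mm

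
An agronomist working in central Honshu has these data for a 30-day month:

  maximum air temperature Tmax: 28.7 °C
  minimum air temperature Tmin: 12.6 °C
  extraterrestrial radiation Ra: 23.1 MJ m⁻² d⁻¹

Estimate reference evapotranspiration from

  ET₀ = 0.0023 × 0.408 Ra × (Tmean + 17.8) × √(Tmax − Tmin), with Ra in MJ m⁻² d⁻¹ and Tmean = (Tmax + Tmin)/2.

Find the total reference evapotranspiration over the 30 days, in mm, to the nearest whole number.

100 mm

Tmean = (28.7 + 12.6)/2 = 20.65 °C
0.408 Ra = 0.408 × 23.1 = 9.4248 mm/d equivalent
ET₀ = 0.0023 × 9.4248 × (20.65 + 17.8) × √16.1 = 0.0023 × 9.4248 × 38.45 × 4.0125 = 3.3443 mm/d
Over 30 days: 3.3443 × 30 = 100.329 mm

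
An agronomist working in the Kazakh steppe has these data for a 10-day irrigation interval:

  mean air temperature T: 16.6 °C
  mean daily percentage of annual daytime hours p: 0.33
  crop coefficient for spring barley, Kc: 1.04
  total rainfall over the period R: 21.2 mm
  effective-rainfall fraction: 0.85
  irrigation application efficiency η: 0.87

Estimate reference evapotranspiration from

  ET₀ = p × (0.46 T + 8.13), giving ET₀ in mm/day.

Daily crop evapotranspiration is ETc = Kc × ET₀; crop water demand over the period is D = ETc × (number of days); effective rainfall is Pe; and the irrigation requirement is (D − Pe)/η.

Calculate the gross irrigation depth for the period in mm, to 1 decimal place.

ET₀ = 0.33 × (0.46 × 16.6 + 8.13) = 0.33 × 15.766 = 5.2028 mm/d
ETc = Kc × ET₀ = 1.04 × 5.2028 = 5.4109 mm/d
Crop demand D = ETc × 10 d = 5.4109 × 10 = 54.109 mm
Pe = 0.85 × 21.2 = 18.020 mm
D − Pe = 54.109 − 18.020 = 36.089 mm
Gross irrigation = 36.089 / 0.87 = 41.482 mm

41.5 mm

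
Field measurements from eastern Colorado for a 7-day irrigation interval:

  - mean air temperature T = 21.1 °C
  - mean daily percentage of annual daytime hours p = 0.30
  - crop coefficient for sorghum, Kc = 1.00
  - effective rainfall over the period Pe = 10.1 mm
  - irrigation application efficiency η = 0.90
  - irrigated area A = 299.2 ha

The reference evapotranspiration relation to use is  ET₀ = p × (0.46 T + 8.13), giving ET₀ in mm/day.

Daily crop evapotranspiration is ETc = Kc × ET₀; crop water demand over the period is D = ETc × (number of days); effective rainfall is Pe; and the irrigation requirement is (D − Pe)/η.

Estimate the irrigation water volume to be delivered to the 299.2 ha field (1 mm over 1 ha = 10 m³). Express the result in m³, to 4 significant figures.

ET₀ = 0.30 × (0.46 × 21.1 + 8.13) = 0.30 × 17.836 = 5.3508 mm/d
ETc = Kc × ET₀ = 1.00 × 5.3508 = 5.3508 mm/d
Crop demand D = ETc × 7 d = 5.3508 × 7 = 37.456 mm
D − Pe = 37.456 − 10.1 = 27.356 mm
Gross irrigation = 27.356 / 0.90 = 30.396 mm
Volume = 30.396 mm × 299.2 ha × 10 = 90944.8 m³

90940 m³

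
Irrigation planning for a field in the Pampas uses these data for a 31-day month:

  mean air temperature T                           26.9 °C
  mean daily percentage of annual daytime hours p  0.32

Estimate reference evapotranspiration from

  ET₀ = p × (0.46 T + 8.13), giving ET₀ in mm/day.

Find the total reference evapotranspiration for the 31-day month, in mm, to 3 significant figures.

203 mm

ET₀ = 0.32 × (0.46 × 26.9 + 8.13) = 0.32 × 20.504 = 6.5613 mm/d
Monthly total = 6.5613 × 31 = 203.400 mm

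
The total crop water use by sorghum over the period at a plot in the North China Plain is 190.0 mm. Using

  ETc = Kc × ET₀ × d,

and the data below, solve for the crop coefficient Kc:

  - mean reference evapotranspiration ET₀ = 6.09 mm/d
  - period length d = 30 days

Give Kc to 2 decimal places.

1.04

ETc = Kc × ET₀ × d  ⇒  Kc = ETc / (ET₀ × d)
Kc = 190.0 / (6.09 × 30) = 190.0 / 182.70 = 1.0400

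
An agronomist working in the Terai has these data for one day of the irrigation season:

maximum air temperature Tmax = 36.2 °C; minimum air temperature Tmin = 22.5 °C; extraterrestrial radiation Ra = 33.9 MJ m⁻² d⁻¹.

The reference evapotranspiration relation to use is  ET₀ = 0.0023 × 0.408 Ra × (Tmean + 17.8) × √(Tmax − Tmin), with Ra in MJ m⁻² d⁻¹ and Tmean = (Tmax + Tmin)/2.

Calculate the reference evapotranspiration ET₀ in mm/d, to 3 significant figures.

Tmean = (36.2 + 22.5)/2 = 29.35 °C
0.408 Ra = 0.408 × 33.9 = 13.8312 mm/d equivalent
ET₀ = 0.0023 × 13.8312 × (29.35 + 17.8) × √13.7 = 0.0023 × 13.8312 × 47.15 × 3.7014 = 5.5518 mm/d

5.55 mm/d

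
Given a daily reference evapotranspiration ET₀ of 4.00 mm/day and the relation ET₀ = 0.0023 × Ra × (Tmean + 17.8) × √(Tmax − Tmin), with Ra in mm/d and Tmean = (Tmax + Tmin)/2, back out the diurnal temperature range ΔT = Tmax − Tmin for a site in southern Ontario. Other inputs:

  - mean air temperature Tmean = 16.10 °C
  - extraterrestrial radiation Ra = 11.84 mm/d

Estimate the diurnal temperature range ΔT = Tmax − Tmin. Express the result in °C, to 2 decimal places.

√ΔT = ET₀ / [0.0023 × Ra × (Tmean+17.8)] = 4.00 / (0.0023 × 11.84 × 33.90) = 4.3329
ΔT = 4.3329² = 18.774 °C

18.77 °C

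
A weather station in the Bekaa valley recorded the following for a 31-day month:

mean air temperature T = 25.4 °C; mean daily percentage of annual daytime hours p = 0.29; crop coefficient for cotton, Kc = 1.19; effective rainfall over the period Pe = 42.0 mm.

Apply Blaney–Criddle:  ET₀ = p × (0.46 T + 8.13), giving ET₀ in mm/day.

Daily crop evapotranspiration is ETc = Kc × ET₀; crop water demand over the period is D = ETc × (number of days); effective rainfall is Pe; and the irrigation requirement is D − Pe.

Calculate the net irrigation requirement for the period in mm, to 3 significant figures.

170 mm

ET₀ = 0.29 × (0.46 × 25.4 + 8.13) = 0.29 × 19.814 = 5.7461 mm/d
ETc = Kc × ET₀ = 1.19 × 5.7461 = 6.8379 mm/d
Crop demand D = ETc × 31 d = 6.8379 × 31 = 211.975 mm
D − Pe = 211.975 − 42.0 = 169.975 mm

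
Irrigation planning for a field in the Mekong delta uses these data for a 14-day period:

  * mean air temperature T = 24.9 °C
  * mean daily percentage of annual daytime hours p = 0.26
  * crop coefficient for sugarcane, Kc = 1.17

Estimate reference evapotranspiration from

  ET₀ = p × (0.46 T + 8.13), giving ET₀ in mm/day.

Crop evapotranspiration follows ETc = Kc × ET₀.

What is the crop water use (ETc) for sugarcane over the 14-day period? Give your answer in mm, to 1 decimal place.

83.4 mm

ET₀ = 0.26 × (0.46 × 24.9 + 8.13) = 0.26 × 19.584 = 5.0918 mm/d
ETc = Kc × ET₀ = 1.17 × 5.0918 = 5.9574 mm/d
Over 14 days: 5.9574 × 14 = 83.404 mm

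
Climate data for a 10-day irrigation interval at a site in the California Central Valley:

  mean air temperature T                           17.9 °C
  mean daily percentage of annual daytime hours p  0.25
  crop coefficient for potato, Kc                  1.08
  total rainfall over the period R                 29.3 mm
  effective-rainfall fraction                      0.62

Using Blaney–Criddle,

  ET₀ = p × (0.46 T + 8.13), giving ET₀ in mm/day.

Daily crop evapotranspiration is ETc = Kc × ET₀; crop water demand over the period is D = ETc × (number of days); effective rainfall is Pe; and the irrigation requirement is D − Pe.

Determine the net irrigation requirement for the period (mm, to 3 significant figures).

ET₀ = 0.25 × (0.46 × 17.9 + 8.13) = 0.25 × 16.364 = 4.0910 mm/d
ETc = Kc × ET₀ = 1.08 × 4.0910 = 4.4183 mm/d
Crop demand D = ETc × 10 d = 4.4183 × 10 = 44.183 mm
Pe = 0.62 × 29.3 = 18.166 mm
D − Pe = 44.183 − 18.166 = 26.017 mm

26.0 mm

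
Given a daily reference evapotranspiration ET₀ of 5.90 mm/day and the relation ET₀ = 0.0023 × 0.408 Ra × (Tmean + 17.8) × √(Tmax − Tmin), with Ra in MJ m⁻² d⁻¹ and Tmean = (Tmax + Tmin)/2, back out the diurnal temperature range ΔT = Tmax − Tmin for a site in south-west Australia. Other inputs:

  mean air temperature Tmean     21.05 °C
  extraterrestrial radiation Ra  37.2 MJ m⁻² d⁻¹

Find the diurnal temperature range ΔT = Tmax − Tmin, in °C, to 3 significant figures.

√ΔT = ET₀ / [0.0023 × 0.408 × Ra × (Tmean+17.8)] = 5.90 / (0.0023 × 15.1776 × 38.85) = 4.3504
ΔT = 4.3504² = 18.926 °C

18.9 °C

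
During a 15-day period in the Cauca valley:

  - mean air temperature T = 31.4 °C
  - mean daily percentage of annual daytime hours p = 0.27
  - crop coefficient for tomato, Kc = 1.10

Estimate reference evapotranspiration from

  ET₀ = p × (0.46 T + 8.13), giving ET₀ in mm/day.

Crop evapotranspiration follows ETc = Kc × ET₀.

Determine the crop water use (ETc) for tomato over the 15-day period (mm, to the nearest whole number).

101 mm

ET₀ = 0.27 × (0.46 × 31.4 + 8.13) = 0.27 × 22.574 = 6.0950 mm/d
ETc = Kc × ET₀ = 1.10 × 6.0950 = 6.7045 mm/d
Over 15 days: 6.7045 × 15 = 100.568 mm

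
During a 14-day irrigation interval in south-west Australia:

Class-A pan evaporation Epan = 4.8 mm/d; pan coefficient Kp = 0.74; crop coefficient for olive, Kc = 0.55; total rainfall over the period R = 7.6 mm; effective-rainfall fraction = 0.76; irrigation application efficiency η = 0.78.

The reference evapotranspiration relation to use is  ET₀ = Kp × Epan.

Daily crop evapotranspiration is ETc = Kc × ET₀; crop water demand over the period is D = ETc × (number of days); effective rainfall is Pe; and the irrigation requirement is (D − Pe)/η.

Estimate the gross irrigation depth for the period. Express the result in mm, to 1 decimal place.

27.7 mm

ET₀ = 0.74 × 4.8 = 3.5520 mm/d
ETc = Kc × ET₀ = 0.55 × 3.5520 = 1.9536 mm/d
Crop demand D = ETc × 14 d = 1.9536 × 14 = 27.350 mm
Pe = 0.76 × 7.6 = 5.776 mm
D − Pe = 27.350 − 5.776 = 21.574 mm
Gross irrigation = 21.574 / 0.78 = 27.659 mm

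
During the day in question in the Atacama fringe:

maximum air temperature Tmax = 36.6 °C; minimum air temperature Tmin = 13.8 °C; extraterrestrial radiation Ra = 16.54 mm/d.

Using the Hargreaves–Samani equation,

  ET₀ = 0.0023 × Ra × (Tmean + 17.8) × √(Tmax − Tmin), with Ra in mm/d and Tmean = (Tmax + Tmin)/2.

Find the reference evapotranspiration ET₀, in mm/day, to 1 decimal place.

Tmean = (36.6 + 13.8)/2 = 25.20 °C
ET₀ = 0.0023 × 16.54 × (25.20 + 17.8) × √22.8 = 0.0023 × 16.54 × 43.00 × 4.7749 = 7.8108 mm/d

7.8 mm/day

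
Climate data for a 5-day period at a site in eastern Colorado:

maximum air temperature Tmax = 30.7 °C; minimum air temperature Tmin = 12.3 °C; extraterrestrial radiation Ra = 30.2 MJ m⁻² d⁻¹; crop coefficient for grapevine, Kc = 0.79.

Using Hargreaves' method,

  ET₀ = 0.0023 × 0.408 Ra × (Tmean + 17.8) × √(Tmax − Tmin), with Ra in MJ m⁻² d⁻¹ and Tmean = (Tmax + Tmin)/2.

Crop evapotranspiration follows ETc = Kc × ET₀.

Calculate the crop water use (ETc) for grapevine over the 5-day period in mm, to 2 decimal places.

18.87 mm

Tmean = (30.7 + 12.3)/2 = 21.50 °C
0.408 Ra = 0.408 × 30.2 = 12.3216 mm/d equivalent
ET₀ = 0.0023 × 12.3216 × (21.50 + 17.8) × √18.4 = 0.0023 × 12.3216 × 39.30 × 4.2895 = 4.7774 mm/d
ETc = Kc × ET₀ = 0.79 × 4.7774 = 3.7741 mm/d
Over 5 days: 3.7741 × 5 = 18.871 mm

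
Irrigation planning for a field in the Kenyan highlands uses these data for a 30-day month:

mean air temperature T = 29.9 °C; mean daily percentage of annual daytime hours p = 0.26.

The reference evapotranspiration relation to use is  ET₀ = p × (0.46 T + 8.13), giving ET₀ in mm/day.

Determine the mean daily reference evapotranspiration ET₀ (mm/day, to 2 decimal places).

5.69 mm/day

ET₀ = 0.26 × (0.46 × 29.9 + 8.13) = 0.26 × 21.884 = 5.6898 mm/d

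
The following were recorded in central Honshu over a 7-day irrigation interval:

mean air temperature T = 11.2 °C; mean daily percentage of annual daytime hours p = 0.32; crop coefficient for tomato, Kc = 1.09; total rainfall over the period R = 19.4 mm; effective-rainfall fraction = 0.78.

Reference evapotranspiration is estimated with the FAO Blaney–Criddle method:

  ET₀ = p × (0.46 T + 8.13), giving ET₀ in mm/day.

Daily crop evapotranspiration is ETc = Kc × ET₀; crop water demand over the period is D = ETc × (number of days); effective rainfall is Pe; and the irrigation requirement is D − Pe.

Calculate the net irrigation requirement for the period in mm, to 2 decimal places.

ET₀ = 0.32 × (0.46 × 11.2 + 8.13) = 0.32 × 13.282 = 4.2502 mm/d
ETc = Kc × ET₀ = 1.09 × 4.2502 = 4.6327 mm/d
Crop demand D = ETc × 7 d = 4.6327 × 7 = 32.429 mm
Pe = 0.78 × 19.4 = 15.132 mm
D − Pe = 32.429 − 15.132 = 17.297 mm

17.30 mm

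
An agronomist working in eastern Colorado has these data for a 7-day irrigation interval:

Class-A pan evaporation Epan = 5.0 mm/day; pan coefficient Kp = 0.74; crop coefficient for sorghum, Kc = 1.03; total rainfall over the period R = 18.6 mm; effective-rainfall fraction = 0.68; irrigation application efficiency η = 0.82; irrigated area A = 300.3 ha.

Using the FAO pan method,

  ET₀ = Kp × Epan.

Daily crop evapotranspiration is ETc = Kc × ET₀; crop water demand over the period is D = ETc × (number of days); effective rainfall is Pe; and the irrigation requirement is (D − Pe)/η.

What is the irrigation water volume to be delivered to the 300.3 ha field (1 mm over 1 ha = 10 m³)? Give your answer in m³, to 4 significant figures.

ET₀ = 0.74 × 5.0 = 3.7000 mm/d
ETc = Kc × ET₀ = 1.03 × 3.7000 = 3.8110 mm/d
Crop demand D = ETc × 7 d = 3.8110 × 7 = 26.677 mm
Pe = 0.68 × 18.6 = 12.648 mm
D − Pe = 26.677 − 12.648 = 14.029 mm
Gross irrigation = 14.029 / 0.82 = 17.109 mm
Volume = 17.109 mm × 300.3 ha × 10 = 51378.3 m³

51380 m³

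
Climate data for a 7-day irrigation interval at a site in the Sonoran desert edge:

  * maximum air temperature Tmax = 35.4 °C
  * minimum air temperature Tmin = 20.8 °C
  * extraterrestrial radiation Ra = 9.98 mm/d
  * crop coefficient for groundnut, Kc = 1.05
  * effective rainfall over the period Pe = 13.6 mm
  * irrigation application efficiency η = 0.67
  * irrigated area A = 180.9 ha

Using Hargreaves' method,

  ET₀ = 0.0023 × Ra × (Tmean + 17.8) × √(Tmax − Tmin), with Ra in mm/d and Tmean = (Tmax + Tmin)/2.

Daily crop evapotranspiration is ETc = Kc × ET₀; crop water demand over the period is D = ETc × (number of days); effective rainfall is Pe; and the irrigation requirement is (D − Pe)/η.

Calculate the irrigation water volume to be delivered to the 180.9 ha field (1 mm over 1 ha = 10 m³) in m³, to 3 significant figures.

Tmean = (35.4 + 20.8)/2 = 28.10 °C
ET₀ = 0.0023 × 9.98 × (28.10 + 17.8) × √14.6 = 0.0023 × 9.98 × 45.90 × 3.8210 = 4.0258 mm/d
ETc = Kc × ET₀ = 1.05 × 4.0258 = 4.2271 mm/d
Crop demand D = ETc × 7 d = 4.2271 × 7 = 29.590 mm
D − Pe = 29.590 − 13.6 = 15.990 mm
Gross irrigation = 15.990 / 0.67 = 23.866 mm
Volume = 23.866 mm × 180.9 ha × 10 = 43173.6 m³

43200 m³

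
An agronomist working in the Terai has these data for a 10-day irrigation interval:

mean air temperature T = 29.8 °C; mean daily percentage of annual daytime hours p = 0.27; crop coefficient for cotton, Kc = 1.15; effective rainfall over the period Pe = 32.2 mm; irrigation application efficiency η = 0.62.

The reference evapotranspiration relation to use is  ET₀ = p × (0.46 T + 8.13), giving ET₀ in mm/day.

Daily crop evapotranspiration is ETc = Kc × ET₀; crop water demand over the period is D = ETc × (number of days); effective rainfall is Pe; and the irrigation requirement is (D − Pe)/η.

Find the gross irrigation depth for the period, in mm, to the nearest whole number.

57 mm

ET₀ = 0.27 × (0.46 × 29.8 + 8.13) = 0.27 × 21.838 = 5.8963 mm/d
ETc = Kc × ET₀ = 1.15 × 5.8963 = 6.7807 mm/d
Crop demand D = ETc × 10 d = 6.7807 × 10 = 67.807 mm
D − Pe = 67.807 − 32.2 = 35.607 mm
Gross irrigation = 35.607 / 0.62 = 57.431 mm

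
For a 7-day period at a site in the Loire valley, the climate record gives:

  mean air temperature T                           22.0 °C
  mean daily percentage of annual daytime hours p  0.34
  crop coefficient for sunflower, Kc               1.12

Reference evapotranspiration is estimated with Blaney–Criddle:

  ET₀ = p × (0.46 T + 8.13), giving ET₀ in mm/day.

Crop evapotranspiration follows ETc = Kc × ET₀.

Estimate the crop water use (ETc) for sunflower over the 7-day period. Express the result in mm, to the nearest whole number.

49 mm

ET₀ = 0.34 × (0.46 × 22.0 + 8.13) = 0.34 × 18.250 = 6.2050 mm/d
ETc = Kc × ET₀ = 1.12 × 6.2050 = 6.9496 mm/d
Over 7 days: 6.9496 × 7 = 48.647 mm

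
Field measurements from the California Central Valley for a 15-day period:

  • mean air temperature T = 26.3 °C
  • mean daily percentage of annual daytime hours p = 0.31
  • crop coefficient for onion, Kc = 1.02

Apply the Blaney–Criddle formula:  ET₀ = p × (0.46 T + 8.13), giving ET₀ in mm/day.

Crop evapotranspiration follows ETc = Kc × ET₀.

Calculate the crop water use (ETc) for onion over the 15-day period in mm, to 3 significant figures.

ET₀ = 0.31 × (0.46 × 26.3 + 8.13) = 0.31 × 20.228 = 6.2707 mm/d
ETc = Kc × ET₀ = 1.02 × 6.2707 = 6.3961 mm/d
Over 15 days: 6.3961 × 15 = 95.942 mm

95.9 mm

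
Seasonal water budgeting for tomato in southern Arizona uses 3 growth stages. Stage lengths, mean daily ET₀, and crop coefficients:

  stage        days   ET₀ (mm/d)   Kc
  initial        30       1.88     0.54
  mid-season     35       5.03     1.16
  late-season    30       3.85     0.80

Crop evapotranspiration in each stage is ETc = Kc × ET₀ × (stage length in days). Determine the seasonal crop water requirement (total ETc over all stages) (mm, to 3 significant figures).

327 mm

initial: 0.54 × 1.88 × 30 = 30.46 mm
mid-season: 1.16 × 5.03 × 35 = 204.22 mm
late-season: 0.80 × 3.85 × 30 = 92.40 mm
Seasonal total = 327.08 mm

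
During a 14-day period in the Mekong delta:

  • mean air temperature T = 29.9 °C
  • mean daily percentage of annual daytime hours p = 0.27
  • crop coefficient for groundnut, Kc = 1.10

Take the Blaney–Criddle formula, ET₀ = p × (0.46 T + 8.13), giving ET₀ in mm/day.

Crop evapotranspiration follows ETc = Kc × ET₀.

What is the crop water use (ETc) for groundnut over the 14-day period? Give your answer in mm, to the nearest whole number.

91 mm

ET₀ = 0.27 × (0.46 × 29.9 + 8.13) = 0.27 × 21.884 = 5.9087 mm/d
ETc = Kc × ET₀ = 1.10 × 5.9087 = 6.4996 mm/d
Over 14 days: 6.4996 × 14 = 90.994 mm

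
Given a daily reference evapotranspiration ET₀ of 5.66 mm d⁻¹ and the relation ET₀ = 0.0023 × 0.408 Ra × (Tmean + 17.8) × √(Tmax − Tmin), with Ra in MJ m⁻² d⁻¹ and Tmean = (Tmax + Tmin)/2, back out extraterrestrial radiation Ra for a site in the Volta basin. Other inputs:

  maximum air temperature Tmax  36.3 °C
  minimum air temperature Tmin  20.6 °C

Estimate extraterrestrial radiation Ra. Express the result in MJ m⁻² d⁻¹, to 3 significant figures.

Tmean = (36.3+20.6)/2 = 28.45 °C; ΔT = 15.7
Ra = ET₀ / [0.0023 × 0.408 × (Tmean+17.8) × √ΔT]
   = 5.66 / (0.0023 × 0.408 × 46.25 × 3.9623) = 32.913 MJ m⁻² d⁻¹

32.9 MJ m⁻² d⁻¹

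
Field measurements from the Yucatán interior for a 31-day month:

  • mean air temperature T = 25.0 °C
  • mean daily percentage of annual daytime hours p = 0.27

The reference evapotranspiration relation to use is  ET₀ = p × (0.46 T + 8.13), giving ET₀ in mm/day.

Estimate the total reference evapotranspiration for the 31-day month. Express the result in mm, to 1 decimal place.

ET₀ = 0.27 × (0.46 × 25.0 + 8.13) = 0.27 × 19.630 = 5.3001 mm/d
Monthly total = 5.3001 × 31 = 164.303 mm

164.3 mm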